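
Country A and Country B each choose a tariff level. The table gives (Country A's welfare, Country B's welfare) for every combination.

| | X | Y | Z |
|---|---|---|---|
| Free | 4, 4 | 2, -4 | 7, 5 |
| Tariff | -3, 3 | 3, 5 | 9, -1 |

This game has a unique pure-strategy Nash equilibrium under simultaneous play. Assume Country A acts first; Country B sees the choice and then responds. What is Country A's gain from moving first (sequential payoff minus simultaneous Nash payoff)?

4

Work backward from Country B's decision.
- Free → Country B plays Z (best of 4, -4, 5); Country A gets 7.
- Tariff → Country B plays Y (best of 3, 5, -1); Country A gets 3.
Country A's induced payoffs are 7, 3, so Country A commits to Free. Subgame-perfect outcome: (Free, Z) with payoffs (7, 5).
Under simultaneous play:
Country A's best replies: X→Free; Y→Tariff; Z→Tariff.
Country B's best replies: Free→Z; Tariff→Y.
Only (Tariff, Y) has each player best-responding; Nash payoffs (3, 5).
Country A's commitment gain: 7 − 3 = 4.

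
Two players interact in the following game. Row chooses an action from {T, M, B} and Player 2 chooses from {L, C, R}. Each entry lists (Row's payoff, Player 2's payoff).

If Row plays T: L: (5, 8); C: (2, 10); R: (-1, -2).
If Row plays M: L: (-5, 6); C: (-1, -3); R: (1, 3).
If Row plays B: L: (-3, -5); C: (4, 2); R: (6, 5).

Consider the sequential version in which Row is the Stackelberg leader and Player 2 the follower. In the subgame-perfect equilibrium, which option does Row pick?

Solve by backward induction (Row leads).
- T: BR = C, leader payoff 2.
- M: BR = L, leader payoff -5.
- B: BR = R, leader payoff 6.
Row's induced payoffs are 2, -5, 6, so Row commits to B. Subgame-perfect outcome: (B, R) with payoffs (6, 5).

B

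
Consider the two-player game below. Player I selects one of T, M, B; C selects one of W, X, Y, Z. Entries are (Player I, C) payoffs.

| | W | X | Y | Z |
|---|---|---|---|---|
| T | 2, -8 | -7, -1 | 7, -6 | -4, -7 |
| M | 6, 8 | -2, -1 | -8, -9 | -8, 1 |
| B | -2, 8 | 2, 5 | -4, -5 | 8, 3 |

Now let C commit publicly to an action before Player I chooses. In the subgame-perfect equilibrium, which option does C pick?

Solve by backward induction (C leads).
- W: BR = M, leader payoff 8.
- X: BR = B, leader payoff 5.
- Y: BR = T, leader payoff -6.
- Z: BR = B, leader payoff 3.
Maximizing over 8, 5, -6, 3, C chooses W. Subgame-perfect outcome: (M, W) with payoffs (6, 8).

W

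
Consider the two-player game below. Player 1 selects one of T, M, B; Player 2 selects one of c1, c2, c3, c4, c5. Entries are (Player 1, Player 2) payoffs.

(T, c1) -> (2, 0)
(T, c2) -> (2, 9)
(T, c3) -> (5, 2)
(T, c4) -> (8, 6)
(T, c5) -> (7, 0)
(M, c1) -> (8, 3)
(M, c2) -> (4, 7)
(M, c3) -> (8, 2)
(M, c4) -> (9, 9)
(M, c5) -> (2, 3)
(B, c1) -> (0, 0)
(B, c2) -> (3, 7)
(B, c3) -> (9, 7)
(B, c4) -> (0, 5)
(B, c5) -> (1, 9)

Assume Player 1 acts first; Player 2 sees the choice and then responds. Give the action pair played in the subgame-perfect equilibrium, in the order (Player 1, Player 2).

(M, c4)

Backward induction with Player 1 moving first.
- T: BR = c2, leader payoff 2.
- M: BR = c4, leader payoff 9.
- B: BR = c5, leader payoff 1.
Player 1's induced payoffs are 2, 9, 1, so Player 1 commits to M. Subgame-perfect outcome: (M, c4) with payoffs (9, 9).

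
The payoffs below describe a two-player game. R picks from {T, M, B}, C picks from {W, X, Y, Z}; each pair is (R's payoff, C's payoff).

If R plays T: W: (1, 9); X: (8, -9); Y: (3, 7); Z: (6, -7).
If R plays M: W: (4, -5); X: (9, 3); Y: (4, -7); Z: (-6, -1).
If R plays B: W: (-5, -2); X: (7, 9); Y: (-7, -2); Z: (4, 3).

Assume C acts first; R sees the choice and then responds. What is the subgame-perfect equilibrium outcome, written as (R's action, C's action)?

(M, X)

R best-responds to each possible C move:
- W: BR = M, leader payoff -5.
- X: BR = M, leader payoff 3.
- Y: BR = M, leader payoff -7.
- Z: BR = T, leader payoff -7.
Among -5, 3, -7, -7, the best is 3 at X. Subgame-perfect outcome: (M, X) with payoffs (9, 3).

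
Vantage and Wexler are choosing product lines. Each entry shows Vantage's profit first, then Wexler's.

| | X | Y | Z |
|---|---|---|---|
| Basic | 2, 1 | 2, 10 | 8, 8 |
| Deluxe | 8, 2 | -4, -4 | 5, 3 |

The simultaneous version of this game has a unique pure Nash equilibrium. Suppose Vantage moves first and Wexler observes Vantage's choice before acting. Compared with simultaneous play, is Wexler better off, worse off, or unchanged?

Backward induction with Vantage moving first.
- Basic → Wexler plays Y (best of 1, 10, 8); Vantage gets 2.
- Deluxe → Wexler plays Z (best of 2, -4, 3); Vantage gets 5.
Maximizing over 2, 5, Vantage chooses Deluxe. Subgame-perfect outcome: (Deluxe, Z) with payoffs (5, 3).
For the simultaneous game, intersect best replies.
Vantage's best replies: X→Deluxe; Y→Basic; Z→Basic.
Wexler's best replies: Basic→Y; Deluxe→Z.
The unique mutual best reply is (Basic, Y), giving (2, 10).
Wexler earns 3 sequentially versus 10 at the Nash outcome: worse off.

worse off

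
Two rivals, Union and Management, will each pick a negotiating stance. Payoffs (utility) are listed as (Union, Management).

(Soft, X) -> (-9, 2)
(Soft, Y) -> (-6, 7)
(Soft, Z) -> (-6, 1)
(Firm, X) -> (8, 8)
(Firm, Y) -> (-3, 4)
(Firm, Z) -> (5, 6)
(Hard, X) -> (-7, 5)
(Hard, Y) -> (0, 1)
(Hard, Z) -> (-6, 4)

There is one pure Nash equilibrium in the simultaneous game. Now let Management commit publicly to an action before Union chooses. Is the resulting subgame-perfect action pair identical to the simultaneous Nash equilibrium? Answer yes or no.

Solve by backward induction (Management leads).
- X → Union plays Firm (best of -9, 8, -7); Management gets 8.
- Y → Union plays Hard (best of -6, -3, 0); Management gets 1.
- Z → Union plays Firm (best of -6, 5, -6); Management gets 6.
Management's induced payoffs are 8, 1, 6, so Management commits to X. Subgame-perfect outcome: (Firm, X) with payoffs (8, 8).
Now find the simultaneous Nash equilibrium.
Union's best replies: X→Firm; Y→Hard; Z→Firm.
Management's best replies: Soft→Y; Firm→X; Hard→X.
Only (Firm, X) has each player best-responding; Nash payoffs (8, 8).
Sequential outcome (Firm, X) coincides with the Nash profile (Firm, X).

yes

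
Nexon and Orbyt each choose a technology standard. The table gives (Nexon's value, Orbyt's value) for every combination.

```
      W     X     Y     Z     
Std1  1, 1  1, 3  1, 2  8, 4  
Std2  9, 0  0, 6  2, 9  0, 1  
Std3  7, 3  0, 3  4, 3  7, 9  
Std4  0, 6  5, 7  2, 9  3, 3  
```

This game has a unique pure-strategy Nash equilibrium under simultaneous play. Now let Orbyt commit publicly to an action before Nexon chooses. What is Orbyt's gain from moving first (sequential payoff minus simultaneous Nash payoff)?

3

Backward induction with Orbyt moving first.
- W: Nexon compares 1, 9, 7, 0 and picks Std2; Orbyt would get 0.
- X: Nexon compares 1, 0, 0, 5 and picks Std4; Orbyt would get 7.
- Y: Nexon compares 1, 2, 4, 2 and picks Std3; Orbyt would get 3.
- Z: Nexon compares 8, 0, 7, 3 and picks Std1; Orbyt would get 4.
Among 0, 7, 3, 4, the best is 7 at X. Subgame-perfect outcome: (Std4, X) with payoffs (5, 7).
Now find the simultaneous Nash equilibrium.
Nexon's best replies: W→Std2; X→Std4; Y→Std3; Z→Std1.
Orbyt's best replies: Std1→Z; Std2→Y; Std3→Z; Std4→Y.
The unique mutual best reply is (Std1, Z), giving (8, 4).
Orbyt's commitment gain: 7 − 4 = 3.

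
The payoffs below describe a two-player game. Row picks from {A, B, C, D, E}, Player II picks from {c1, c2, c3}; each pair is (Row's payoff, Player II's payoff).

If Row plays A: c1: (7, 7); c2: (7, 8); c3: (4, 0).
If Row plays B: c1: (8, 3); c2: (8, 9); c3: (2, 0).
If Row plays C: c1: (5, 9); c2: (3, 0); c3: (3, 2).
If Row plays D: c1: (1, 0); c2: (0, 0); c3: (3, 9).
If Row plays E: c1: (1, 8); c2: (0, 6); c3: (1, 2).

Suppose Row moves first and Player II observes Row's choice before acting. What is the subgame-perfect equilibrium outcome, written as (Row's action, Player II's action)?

(B, c2)

Work backward from Player II's decision.
- A → Player II plays c2 (best of 7, 8, 0); Row gets 7.
- B → Player II plays c2 (best of 3, 9, 0); Row gets 8.
- C → Player II plays c1 (best of 9, 0, 2); Row gets 5.
- D → Player II plays c3 (best of 0, 0, 9); Row gets 3.
- E → Player II plays c1 (best of 8, 6, 2); Row gets 1.
Among 7, 8, 5, 3, 1, the best is 8 at B. Subgame-perfect outcome: (B, c2) with payoffs (8, 9).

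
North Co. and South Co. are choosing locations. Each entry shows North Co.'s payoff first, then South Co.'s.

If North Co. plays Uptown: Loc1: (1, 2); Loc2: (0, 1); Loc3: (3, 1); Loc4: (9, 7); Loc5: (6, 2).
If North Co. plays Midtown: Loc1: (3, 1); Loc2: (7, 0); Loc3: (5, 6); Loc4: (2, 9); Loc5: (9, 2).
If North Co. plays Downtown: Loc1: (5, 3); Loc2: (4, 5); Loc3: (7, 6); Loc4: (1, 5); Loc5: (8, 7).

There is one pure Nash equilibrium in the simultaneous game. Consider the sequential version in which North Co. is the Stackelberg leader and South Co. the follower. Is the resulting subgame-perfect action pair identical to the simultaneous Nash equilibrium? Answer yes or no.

Solve by backward induction (North Co. leads).
- Uptown → South Co. plays Loc4 (best of 2, 1, 1, 7, 2); North Co. gets 9.
- Midtown → South Co. plays Loc4 (best of 1, 0, 6, 9, 2); North Co. gets 2.
- Downtown → South Co. plays Loc5 (best of 3, 5, 6, 5, 7); North Co. gets 8.
Among 9, 2, 8, the best is 9 at Uptown. Subgame-perfect outcome: (Uptown, Loc4) with payoffs (9, 7).
Now find the simultaneous Nash equilibrium.
North Co.'s best replies: Loc1→Downtown; Loc2→Midtown; Loc3→Downtown; Loc4→Uptown; Loc5→Midtown.
South Co.'s best replies: Uptown→Loc4; Midtown→Loc4; Downtown→Loc5.
The unique mutual best reply is (Uptown, Loc4), giving (9, 7).
Sequential outcome (Uptown, Loc4) coincides with the Nash profile (Uptown, Loc4).

yes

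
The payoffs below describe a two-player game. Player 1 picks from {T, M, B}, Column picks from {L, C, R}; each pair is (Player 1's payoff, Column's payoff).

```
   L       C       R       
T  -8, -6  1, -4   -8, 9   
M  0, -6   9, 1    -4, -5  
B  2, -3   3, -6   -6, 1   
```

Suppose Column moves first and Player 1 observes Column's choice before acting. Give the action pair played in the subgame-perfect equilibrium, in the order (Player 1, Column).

Work backward from Player 1's decision.
- L: Player 1 compares -8, 0, 2 and picks B; Column would get -3.
- C: Player 1 compares 1, 9, 3 and picks M; Column would get 1.
- R: Player 1 compares -8, -4, -6 and picks M; Column would get -5.
Maximizing over -3, 1, -5, Column chooses C. Subgame-perfect outcome: (M, C) with payoffs (9, 1).

(M, C)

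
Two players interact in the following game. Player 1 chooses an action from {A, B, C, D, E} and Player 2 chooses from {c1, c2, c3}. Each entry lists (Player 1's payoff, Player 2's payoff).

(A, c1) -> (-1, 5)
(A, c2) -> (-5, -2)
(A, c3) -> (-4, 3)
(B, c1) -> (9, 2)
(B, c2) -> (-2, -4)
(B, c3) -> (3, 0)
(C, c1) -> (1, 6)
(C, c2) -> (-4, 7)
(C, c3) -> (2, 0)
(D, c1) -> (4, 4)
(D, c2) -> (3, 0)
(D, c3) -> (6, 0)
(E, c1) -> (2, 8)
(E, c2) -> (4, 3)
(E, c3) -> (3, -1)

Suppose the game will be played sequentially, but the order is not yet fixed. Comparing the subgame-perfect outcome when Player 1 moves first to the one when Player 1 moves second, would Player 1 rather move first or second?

first

If Player 1 leads: Player 2's best replies are A→c1, B→c1, C→c2, D→c1, E→c1; Player 1's induced payoffs -1, 9, -4, 4, 2; outcome (B, c1), payoffs (9, 2).
If Player 2 leads: Player 1's best replies are c1→B, c2→E, c3→D; Player 2's induced payoffs 2, 3, 0; outcome (E, c2), payoffs (4, 3).
Player 1 gets 9 moving first and 4 moving second, so Player 1 prefers to move first.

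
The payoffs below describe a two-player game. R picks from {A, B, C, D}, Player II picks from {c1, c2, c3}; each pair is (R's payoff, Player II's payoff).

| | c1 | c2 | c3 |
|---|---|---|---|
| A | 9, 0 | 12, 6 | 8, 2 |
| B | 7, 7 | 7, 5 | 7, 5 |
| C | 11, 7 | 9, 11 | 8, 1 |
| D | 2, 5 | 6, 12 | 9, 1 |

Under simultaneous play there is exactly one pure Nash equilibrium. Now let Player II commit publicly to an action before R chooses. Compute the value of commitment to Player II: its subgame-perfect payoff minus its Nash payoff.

1

Backward induction with Player II moving first.
- c1: R compares 9, 7, 11, 2 and picks C; Player II would get 7.
- c2: R compares 12, 7, 9, 6 and picks A; Player II would get 6.
- c3: R compares 8, 7, 8, 9 and picks D; Player II would get 1.
Among 7, 6, 1, the best is 7 at c1. Subgame-perfect outcome: (C, c1) with payoffs (11, 7).
For the simultaneous game, intersect best replies.
R's best replies: c1→C; c2→A; c3→D.
Player II's best replies: A→c2; B→c1; C→c2; D→c2.
Only (A, c2) has each player best-responding; Nash payoffs (12, 6).
Player II's commitment gain: 7 − 6 = 1.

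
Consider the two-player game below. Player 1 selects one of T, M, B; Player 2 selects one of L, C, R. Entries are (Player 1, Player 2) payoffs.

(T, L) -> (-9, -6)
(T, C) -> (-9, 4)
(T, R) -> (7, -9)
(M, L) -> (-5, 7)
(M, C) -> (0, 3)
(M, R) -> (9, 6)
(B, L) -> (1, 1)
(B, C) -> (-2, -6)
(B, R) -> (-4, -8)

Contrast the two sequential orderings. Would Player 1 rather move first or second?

second

If Player 1 leads: Player 2's best replies are T→C, M→L, B→L; Player 1's induced payoffs -9, -5, 1; outcome (B, L), payoffs (1, 1).
If Player 2 leads: Player 1's best replies are L→B, C→M, R→M; Player 2's induced payoffs 1, 3, 6; outcome (M, R), payoffs (9, 6).
Player 1 gets 1 moving first and 9 moving second, so Player 1 prefers to move second.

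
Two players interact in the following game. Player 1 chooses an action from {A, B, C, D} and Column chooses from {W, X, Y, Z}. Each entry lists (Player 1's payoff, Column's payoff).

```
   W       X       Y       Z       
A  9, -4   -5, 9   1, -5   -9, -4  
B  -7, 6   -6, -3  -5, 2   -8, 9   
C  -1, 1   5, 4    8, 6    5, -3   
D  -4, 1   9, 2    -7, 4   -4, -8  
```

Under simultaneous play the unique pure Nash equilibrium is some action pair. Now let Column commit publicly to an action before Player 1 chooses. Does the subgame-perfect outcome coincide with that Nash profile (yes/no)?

Player 1 best-responds to each possible Column move:
- W → Player 1 plays A (best of 9, -7, -1, -4); Column gets -4.
- X → Player 1 plays D (best of -5, -6, 5, 9); Column gets 2.
- Y → Player 1 plays C (best of 1, -5, 8, -7); Column gets 6.
- Z → Player 1 plays C (best of -9, -8, 5, -4); Column gets -3.
Among -4, 2, 6, -3, the best is 6 at Y. Subgame-perfect outcome: (C, Y) with payoffs (8, 6).
For the simultaneous game, intersect best replies.
Player 1's best replies: W→A; X→D; Y→C; Z→C.
Column's best replies: A→X; B→Z; C→Y; D→Y.
Only (C, Y) has each player best-responding; Nash payoffs (8, 6).
Sequential outcome (C, Y) coincides with the Nash profile (C, Y).

yes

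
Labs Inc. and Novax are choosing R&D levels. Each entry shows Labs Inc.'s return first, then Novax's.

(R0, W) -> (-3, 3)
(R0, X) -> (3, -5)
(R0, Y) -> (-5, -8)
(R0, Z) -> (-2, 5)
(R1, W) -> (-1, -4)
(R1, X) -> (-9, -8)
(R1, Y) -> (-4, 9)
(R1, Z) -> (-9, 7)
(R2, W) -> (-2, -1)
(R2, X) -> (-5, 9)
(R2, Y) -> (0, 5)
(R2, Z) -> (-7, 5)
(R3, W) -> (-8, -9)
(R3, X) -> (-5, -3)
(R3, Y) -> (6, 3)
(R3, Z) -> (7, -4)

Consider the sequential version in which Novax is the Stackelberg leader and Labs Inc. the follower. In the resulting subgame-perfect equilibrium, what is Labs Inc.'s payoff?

Labs Inc. best-responds to each possible Novax move:
- W → Labs Inc. plays R1 (best of -3, -1, -2, -8); Novax gets -4.
- X → Labs Inc. plays R0 (best of 3, -9, -5, -5); Novax gets -5.
- Y → Labs Inc. plays R3 (best of -5, -4, 0, 6); Novax gets 3.
- Z → Labs Inc. plays R3 (best of -2, -9, -7, 7); Novax gets -4.
Maximizing over -4, -5, 3, -4, Novax chooses Y. Subgame-perfect outcome: (R3, Y) with payoffs (6, 3).

6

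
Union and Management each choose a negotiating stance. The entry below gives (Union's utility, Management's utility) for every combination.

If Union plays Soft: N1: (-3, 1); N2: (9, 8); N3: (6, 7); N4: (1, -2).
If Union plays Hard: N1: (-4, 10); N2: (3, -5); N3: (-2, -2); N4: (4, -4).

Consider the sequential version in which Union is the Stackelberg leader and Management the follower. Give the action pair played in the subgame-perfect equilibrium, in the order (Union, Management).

Solve by backward induction (Union leads).
- Soft: BR = N2, leader payoff 9.
- Hard: BR = N1, leader payoff -4.
Maximizing over 9, -4, Union chooses Soft. Subgame-perfect outcome: (Soft, N2) with payoffs (9, 8).

(Soft, N2)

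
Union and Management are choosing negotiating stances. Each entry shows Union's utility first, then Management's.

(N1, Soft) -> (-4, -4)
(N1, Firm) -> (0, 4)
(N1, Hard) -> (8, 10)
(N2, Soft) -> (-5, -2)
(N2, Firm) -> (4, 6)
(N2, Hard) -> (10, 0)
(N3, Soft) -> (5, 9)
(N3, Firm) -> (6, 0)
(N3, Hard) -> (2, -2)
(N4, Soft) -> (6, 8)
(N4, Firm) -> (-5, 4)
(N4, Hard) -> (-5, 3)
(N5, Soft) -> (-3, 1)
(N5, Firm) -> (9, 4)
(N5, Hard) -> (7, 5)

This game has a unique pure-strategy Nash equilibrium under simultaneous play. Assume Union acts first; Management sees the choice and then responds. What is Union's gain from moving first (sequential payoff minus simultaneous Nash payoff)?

Backward induction with Union moving first.
- N1: Management compares -4, 4, 10 and picks Hard; Union would get 8.
- N2: Management compares -2, 6, 0 and picks Firm; Union would get 4.
- N3: Management compares 9, 0, -2 and picks Soft; Union would get 5.
- N4: Management compares 8, 4, 3 and picks Soft; Union would get 6.
- N5: Management compares 1, 4, 5 and picks Hard; Union would get 7.
Among 8, 4, 5, 6, 7, the best is 8 at N1. Subgame-perfect outcome: (N1, Hard) with payoffs (8, 10).
Under simultaneous play:
Union's best replies: Soft→N4; Firm→N5; Hard→N2.
Management's best replies: N1→Hard; N2→Firm; N3→Soft; N4→Soft; N5→Hard.
The unique mutual best reply is (N4, Soft), giving (6, 8).
Union's commitment gain: 8 − 6 = 2.

2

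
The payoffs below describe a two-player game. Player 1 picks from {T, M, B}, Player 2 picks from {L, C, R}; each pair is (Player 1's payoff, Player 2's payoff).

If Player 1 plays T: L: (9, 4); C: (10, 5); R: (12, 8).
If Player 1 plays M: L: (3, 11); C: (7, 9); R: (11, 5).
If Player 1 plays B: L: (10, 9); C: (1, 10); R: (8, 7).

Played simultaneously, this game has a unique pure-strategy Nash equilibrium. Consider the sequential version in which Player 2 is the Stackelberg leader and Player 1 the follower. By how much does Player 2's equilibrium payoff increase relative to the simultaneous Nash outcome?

1

Solve by backward induction (Player 2 leads).
- L: BR = B, leader payoff 9.
- C: BR = T, leader payoff 5.
- R: BR = T, leader payoff 8.
Player 2's induced payoffs are 9, 5, 8, so Player 2 commits to L. Subgame-perfect outcome: (B, L) with payoffs (10, 9).
For the simultaneous game, intersect best replies.
Player 1's best replies: L→B; C→T; R→T.
Player 2's best replies: T→R; M→L; B→C.
The unique mutual best reply is (T, R), giving (12, 8).
Player 2's commitment gain: 9 − 8 = 1.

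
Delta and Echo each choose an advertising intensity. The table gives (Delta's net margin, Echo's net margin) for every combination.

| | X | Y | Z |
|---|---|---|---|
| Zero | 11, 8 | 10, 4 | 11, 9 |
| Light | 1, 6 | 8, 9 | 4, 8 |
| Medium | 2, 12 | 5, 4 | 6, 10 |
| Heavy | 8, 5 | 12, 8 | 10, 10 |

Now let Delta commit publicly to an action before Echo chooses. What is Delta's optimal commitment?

Zero

Solve by backward induction (Delta leads).
- Zero: BR = Z, leader payoff 11.
- Light: BR = Y, leader payoff 8.
- Medium: BR = X, leader payoff 2.
- Heavy: BR = Z, leader payoff 10.
Maximizing over 11, 8, 2, 10, Delta chooses Zero. Subgame-perfect outcome: (Zero, Z) with payoffs (11, 9).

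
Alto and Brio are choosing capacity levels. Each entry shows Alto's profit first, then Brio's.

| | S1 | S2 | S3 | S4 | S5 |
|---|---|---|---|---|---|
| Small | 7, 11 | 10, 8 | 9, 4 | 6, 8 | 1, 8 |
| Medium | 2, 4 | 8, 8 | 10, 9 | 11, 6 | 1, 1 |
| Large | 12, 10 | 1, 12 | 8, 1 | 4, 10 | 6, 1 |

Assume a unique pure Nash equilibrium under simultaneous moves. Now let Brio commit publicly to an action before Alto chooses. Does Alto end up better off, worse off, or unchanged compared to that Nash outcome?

better off

Work backward from Alto's decision.
- S1: BR = Large, leader payoff 10.
- S2: BR = Small, leader payoff 8.
- S3: BR = Medium, leader payoff 9.
- S4: BR = Medium, leader payoff 6.
- S5: BR = Large, leader payoff 1.
Among 10, 8, 9, 6, 1, the best is 10 at S1. Subgame-perfect outcome: (Large, S1) with payoffs (12, 10).
For the simultaneous game, intersect best replies.
Alto's best replies: S1→Large; S2→Small; S3→Medium; S4→Medium; S5→Large.
Brio's best replies: Small→S1; Medium→S3; Large→S2.
Only (Medium, S3) has each player best-responding; Nash payoffs (10, 9).
Alto earns 12 sequentially versus 10 at the Nash outcome: better off.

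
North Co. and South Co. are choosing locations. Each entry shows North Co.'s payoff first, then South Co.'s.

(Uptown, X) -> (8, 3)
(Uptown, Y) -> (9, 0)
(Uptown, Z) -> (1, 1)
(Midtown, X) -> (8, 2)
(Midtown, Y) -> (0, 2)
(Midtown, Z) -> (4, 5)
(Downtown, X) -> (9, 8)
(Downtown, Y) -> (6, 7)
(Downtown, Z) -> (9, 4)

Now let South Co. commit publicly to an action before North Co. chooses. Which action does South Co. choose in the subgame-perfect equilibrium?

Backward induction with South Co. moving first.
- X: North Co. compares 8, 8, 9 and picks Downtown; South Co. would get 8.
- Y: North Co. compares 9, 0, 6 and picks Uptown; South Co. would get 0.
- Z: North Co. compares 1, 4, 9 and picks Downtown; South Co. would get 4.
Among 8, 0, 4, the best is 8 at X. Subgame-perfect outcome: (Downtown, X) with payoffs (9, 8).

X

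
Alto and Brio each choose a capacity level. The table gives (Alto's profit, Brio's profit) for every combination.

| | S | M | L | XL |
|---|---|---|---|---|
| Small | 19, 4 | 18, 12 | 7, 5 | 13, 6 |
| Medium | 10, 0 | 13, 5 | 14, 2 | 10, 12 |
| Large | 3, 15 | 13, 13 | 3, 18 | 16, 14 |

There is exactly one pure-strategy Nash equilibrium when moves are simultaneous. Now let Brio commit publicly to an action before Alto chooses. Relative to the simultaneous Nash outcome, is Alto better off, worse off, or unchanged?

worse off

Backward induction with Brio moving first.
- S: BR = Small, leader payoff 4.
- M: BR = Small, leader payoff 12.
- L: BR = Medium, leader payoff 2.
- XL: BR = Large, leader payoff 14.
Maximizing over 4, 12, 2, 14, Brio chooses XL. Subgame-perfect outcome: (Large, XL) with payoffs (16, 14).
For the simultaneous game, intersect best replies.
Alto's best replies: S→Small; M→Small; L→Medium; XL→Large.
Brio's best replies: Small→M; Medium→XL; Large→L.
Only (Small, M) has each player best-responding; Nash payoffs (18, 12).
Alto earns 16 sequentially versus 18 at the Nash outcome: worse off.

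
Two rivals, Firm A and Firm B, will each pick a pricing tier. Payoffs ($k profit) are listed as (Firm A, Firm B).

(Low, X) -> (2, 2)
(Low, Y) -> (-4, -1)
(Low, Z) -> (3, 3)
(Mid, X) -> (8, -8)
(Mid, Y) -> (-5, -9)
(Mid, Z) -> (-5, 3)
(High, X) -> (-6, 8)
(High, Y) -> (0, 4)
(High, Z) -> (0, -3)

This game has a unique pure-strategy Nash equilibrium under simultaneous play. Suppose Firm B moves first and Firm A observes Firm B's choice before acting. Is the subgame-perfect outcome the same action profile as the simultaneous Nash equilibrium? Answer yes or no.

no

Solve by backward induction (Firm B leads).
- X: BR = Mid, leader payoff -8.
- Y: BR = High, leader payoff 4.
- Z: BR = Low, leader payoff 3.
Maximizing over -8, 4, 3, Firm B chooses Y. Subgame-perfect outcome: (High, Y) with payoffs (0, 4).
For the simultaneous game, intersect best replies.
Firm A's best replies: X→Mid; Y→High; Z→Low.
Firm B's best replies: Low→Z; Mid→Z; High→X.
The unique mutual best reply is (Low, Z), giving (3, 3).
Sequential outcome (High, Y) differs from the Nash profile (Low, Z).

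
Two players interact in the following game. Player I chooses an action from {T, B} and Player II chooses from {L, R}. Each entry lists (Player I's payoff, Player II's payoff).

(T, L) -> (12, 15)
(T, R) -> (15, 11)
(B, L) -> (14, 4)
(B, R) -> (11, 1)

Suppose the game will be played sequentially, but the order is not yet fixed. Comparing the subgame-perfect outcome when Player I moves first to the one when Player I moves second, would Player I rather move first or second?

If Player I leads: Player II's best replies are T→L, B→L; Player I's induced payoffs 12, 14; outcome (B, L), payoffs (14, 4).
If Player II leads: Player I's best replies are L→B, R→T; Player II's induced payoffs 4, 11; outcome (T, R), payoffs (15, 11).
Player I gets 14 moving first and 15 moving second, so Player I prefers to move second.

second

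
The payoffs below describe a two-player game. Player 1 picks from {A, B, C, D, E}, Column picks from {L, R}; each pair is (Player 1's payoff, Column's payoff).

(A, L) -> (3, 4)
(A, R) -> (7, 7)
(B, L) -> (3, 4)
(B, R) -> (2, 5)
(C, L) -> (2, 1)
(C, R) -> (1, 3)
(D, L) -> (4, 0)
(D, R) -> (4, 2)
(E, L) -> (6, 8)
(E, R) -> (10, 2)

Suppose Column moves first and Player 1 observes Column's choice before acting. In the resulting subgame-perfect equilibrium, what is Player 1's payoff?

Work backward from Player 1's decision.
- L: Player 1 compares 3, 3, 2, 4, 6 and picks E; Column would get 8.
- R: Player 1 compares 7, 2, 1, 4, 10 and picks E; Column would get 2.
Maximizing over 8, 2, Column chooses L. Subgame-perfect outcome: (E, L) with payoffs (6, 8).

6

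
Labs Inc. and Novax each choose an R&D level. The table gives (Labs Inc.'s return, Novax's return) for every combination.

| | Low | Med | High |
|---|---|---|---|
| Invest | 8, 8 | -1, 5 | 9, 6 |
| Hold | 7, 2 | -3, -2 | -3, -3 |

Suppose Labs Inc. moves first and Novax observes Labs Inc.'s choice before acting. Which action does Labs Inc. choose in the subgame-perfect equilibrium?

Invest

Solve by backward induction (Labs Inc. leads).
- Invest → Novax plays Low (best of 8, 5, 6); Labs Inc. gets 8.
- Hold → Novax plays Low (best of 2, -2, -3); Labs Inc. gets 7.
Maximizing over 8, 7, Labs Inc. chooses Invest. Subgame-perfect outcome: (Invest, Low) with payoffs (8, 8).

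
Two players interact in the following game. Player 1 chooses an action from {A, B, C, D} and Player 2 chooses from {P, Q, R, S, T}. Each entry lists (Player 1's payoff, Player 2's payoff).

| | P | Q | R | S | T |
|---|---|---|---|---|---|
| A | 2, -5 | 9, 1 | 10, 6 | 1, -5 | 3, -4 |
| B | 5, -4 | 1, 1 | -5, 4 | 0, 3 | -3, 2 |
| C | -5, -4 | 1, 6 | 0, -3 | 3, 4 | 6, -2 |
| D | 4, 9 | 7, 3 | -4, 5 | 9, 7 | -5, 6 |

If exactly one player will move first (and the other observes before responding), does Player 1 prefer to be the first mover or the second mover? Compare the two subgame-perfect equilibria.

first

If Player 1 leads: Player 2's best replies are A→R, B→R, C→Q, D→P; Player 1's induced payoffs 10, -5, 1, 4; outcome (A, R), payoffs (10, 6).
If Player 2 leads: Player 1's best replies are P→B, Q→A, R→A, S→D, T→C; Player 2's induced payoffs -4, 1, 6, 7, -2; outcome (D, S), payoffs (9, 7).
Player 1 gets 10 moving first and 9 moving second, so Player 1 prefers to move first.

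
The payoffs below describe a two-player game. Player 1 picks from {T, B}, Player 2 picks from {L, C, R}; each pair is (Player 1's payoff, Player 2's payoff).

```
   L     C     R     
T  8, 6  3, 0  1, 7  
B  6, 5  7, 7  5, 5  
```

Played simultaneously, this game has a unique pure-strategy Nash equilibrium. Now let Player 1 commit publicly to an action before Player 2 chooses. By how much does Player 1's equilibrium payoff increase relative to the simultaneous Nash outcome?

Solve by backward induction (Player 1 leads).
- T → Player 2 plays R (best of 6, 0, 7); Player 1 gets 1.
- B → Player 2 plays C (best of 5, 7, 5); Player 1 gets 7.
Among 1, 7, the best is 7 at B. Subgame-perfect outcome: (B, C) with payoffs (7, 7).
Under simultaneous play:
Player 1's best replies: L→T; C→B; R→B.
Player 2's best replies: T→R; B→C.
The unique mutual best reply is (B, C), giving (7, 7).
Player 1's commitment gain: 7 − 7 = 0.

0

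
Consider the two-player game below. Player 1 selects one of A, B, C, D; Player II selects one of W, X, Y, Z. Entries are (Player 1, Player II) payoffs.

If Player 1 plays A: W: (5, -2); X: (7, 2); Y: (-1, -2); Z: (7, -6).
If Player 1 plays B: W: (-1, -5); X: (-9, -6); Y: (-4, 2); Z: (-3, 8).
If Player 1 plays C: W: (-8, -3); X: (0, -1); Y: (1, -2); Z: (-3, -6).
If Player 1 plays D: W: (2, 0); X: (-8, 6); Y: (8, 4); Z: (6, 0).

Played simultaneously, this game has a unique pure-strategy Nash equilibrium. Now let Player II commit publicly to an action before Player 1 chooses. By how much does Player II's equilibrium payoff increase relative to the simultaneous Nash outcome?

2

Player 1 best-responds to each possible Player II move:
- W: Player 1 compares 5, -1, -8, 2 and picks A; Player II would get -2.
- X: Player 1 compares 7, -9, 0, -8 and picks A; Player II would get 2.
- Y: Player 1 compares -1, -4, 1, 8 and picks D; Player II would get 4.
- Z: Player 1 compares 7, -3, -3, 6 and picks A; Player II would get -6.
Maximizing over -2, 2, 4, -6, Player II chooses Y. Subgame-perfect outcome: (D, Y) with payoffs (8, 4).
Now find the simultaneous Nash equilibrium.
Player 1's best replies: W→A; X→A; Y→D; Z→A.
Player II's best replies: A→X; B→Z; C→X; D→X.
Only (A, X) has each player best-responding; Nash payoffs (7, 2).
Player II's commitment gain: 4 − 2 = 2.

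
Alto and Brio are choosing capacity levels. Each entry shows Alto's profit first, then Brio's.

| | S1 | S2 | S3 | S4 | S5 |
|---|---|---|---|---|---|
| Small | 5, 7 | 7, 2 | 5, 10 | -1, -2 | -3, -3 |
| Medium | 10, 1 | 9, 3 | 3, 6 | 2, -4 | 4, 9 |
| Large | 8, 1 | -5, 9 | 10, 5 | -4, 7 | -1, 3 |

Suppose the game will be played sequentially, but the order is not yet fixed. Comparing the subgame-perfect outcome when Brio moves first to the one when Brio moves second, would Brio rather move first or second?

If Alto leads: Brio's best replies are Small→S3, Medium→S5, Large→S2; Alto's induced payoffs 5, 4, -5; outcome (Small, S3), payoffs (5, 10).
If Brio leads: Alto's best replies are S1→Medium, S2→Medium, S3→Large, S4→Medium, S5→Medium; Brio's induced payoffs 1, 3, 5, -4, 9; outcome (Medium, S5), payoffs (4, 9).
Brio gets 9 moving first and 10 moving second, so Brio prefers to move second.

second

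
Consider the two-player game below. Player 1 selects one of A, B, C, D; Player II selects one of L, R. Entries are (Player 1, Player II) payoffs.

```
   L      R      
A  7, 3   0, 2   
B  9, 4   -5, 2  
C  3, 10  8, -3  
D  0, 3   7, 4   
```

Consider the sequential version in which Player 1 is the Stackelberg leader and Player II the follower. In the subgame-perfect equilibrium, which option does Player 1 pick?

B

Backward induction with Player 1 moving first.
- A: Player II compares 3, 2 and picks L; Player 1 would get 7.
- B: Player II compares 4, 2 and picks L; Player 1 would get 9.
- C: Player II compares 10, -3 and picks L; Player 1 would get 3.
- D: Player II compares 3, 4 and picks R; Player 1 would get 7.
Player 1's induced payoffs are 7, 9, 3, 7, so Player 1 commits to B. Subgame-perfect outcome: (B, L) with payoffs (9, 4).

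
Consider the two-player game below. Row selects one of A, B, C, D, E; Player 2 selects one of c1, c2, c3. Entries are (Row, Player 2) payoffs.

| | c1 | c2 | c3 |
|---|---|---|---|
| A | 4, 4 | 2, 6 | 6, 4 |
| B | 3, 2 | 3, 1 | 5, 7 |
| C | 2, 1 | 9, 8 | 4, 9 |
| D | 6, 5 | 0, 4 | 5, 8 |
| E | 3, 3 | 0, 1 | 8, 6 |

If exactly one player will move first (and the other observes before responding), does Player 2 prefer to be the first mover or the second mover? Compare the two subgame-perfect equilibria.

first

If Row leads: Player 2's best replies are A→c2, B→c3, C→c3, D→c3, E→c3; Row's induced payoffs 2, 5, 4, 5, 8; outcome (E, c3), payoffs (8, 6).
If Player 2 leads: Row's best replies are c1→D, c2→C, c3→E; Player 2's induced payoffs 5, 8, 6; outcome (C, c2), payoffs (9, 8).
Player 2 gets 8 moving first and 6 moving second, so Player 2 prefers to move first.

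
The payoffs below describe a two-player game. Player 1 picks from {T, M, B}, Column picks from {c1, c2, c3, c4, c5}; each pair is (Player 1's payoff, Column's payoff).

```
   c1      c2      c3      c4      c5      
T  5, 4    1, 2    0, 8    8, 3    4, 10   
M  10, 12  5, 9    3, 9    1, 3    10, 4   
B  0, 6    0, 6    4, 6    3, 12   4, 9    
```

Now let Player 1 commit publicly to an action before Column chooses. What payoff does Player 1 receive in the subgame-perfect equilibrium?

10

Solve by backward induction (Player 1 leads).
- T: BR = c5, leader payoff 4.
- M: BR = c1, leader payoff 10.
- B: BR = c4, leader payoff 3.
Among 4, 10, 3, the best is 10 at M. Subgame-perfect outcome: (M, c1) with payoffs (10, 12).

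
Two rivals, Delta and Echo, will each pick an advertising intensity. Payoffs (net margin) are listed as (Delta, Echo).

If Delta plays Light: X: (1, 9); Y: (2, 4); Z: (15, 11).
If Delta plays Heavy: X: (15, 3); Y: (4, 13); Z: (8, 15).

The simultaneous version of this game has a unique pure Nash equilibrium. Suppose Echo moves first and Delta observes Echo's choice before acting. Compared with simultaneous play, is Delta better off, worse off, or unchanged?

Backward induction with Echo moving first.
- X → Delta plays Heavy (best of 1, 15); Echo gets 3.
- Y → Delta plays Heavy (best of 2, 4); Echo gets 13.
- Z → Delta plays Light (best of 15, 8); Echo gets 11.
Echo's induced payoffs are 3, 13, 11, so Echo commits to Y. Subgame-perfect outcome: (Heavy, Y) with payoffs (4, 13).
Now find the simultaneous Nash equilibrium.
Delta's best replies: X→Heavy; Y→Heavy; Z→Light.
Echo's best replies: Light→Z; Heavy→Z.
Only (Light, Z) has each player best-responding; Nash payoffs (15, 11).
Delta earns 4 sequentially versus 15 at the Nash outcome: worse off.

worse off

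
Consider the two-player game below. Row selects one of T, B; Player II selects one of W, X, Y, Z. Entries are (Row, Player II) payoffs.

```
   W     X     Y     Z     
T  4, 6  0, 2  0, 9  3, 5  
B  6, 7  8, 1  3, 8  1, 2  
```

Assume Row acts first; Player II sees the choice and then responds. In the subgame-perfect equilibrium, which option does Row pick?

B

Solve by backward induction (Row leads).
- T: BR = Y, leader payoff 0.
- B: BR = Y, leader payoff 3.
Among 0, 3, the best is 3 at B. Subgame-perfect outcome: (B, Y) with payoffs (3, 8).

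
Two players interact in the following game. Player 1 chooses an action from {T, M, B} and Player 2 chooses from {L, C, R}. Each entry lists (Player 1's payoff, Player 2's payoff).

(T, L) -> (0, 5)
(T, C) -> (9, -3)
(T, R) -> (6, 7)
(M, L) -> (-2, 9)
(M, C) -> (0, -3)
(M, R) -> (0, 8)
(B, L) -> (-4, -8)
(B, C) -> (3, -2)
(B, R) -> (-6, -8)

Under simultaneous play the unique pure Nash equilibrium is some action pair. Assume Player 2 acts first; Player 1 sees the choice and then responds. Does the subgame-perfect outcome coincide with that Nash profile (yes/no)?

yes

Work backward from Player 1's decision.
- L → Player 1 plays T (best of 0, -2, -4); Player 2 gets 5.
- C → Player 1 plays T (best of 9, 0, 3); Player 2 gets -3.
- R → Player 1 plays T (best of 6, 0, -6); Player 2 gets 7.
Among 5, -3, 7, the best is 7 at R. Subgame-perfect outcome: (T, R) with payoffs (6, 7).
Now find the simultaneous Nash equilibrium.
Player 1's best replies: L→T; C→T; R→T.
Player 2's best replies: T→R; M→L; B→C.
The unique mutual best reply is (T, R), giving (6, 7).
Sequential outcome (T, R) coincides with the Nash profile (T, R).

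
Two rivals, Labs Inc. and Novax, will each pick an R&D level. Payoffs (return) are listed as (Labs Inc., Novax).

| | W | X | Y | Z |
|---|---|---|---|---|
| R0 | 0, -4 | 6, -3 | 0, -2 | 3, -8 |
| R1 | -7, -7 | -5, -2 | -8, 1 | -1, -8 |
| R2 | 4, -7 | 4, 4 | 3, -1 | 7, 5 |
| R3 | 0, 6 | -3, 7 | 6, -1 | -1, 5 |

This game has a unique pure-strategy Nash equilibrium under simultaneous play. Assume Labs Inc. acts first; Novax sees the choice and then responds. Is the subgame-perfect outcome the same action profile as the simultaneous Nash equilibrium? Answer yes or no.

yes

Work backward from Novax's decision.
- R0 → Novax plays Y (best of -4, -3, -2, -8); Labs Inc. gets 0.
- R1 → Novax plays Y (best of -7, -2, 1, -8); Labs Inc. gets -8.
- R2 → Novax plays Z (best of -7, 4, -1, 5); Labs Inc. gets 7.
- R3 → Novax plays X (best of 6, 7, -1, 5); Labs Inc. gets -3.
Among 0, -8, 7, -3, the best is 7 at R2. Subgame-perfect outcome: (R2, Z) with payoffs (7, 5).
Now find the simultaneous Nash equilibrium.
Labs Inc.'s best replies: W→R2; X→R0; Y→R3; Z→R2.
Novax's best replies: R0→Y; R1→Y; R2→Z; R3→X.
Only (R2, Z) has each player best-responding; Nash payoffs (7, 5).
Sequential outcome (R2, Z) coincides with the Nash profile (R2, Z).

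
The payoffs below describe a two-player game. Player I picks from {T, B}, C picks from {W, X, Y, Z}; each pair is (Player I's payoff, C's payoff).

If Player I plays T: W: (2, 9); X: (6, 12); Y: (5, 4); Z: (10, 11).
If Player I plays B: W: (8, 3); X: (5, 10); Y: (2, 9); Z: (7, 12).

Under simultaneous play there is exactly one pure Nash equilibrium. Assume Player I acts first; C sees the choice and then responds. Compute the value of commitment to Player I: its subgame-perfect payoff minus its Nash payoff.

Work backward from C's decision.
- T: BR = X, leader payoff 6.
- B: BR = Z, leader payoff 7.
Among 6, 7, the best is 7 at B. Subgame-perfect outcome: (B, Z) with payoffs (7, 12).
For the simultaneous game, intersect best replies.
Player I's best replies: W→B; X→T; Y→T; Z→T.
C's best replies: T→X; B→Z.
The unique mutual best reply is (T, X), giving (6, 12).
Player I's commitment gain: 7 − 6 = 1.

1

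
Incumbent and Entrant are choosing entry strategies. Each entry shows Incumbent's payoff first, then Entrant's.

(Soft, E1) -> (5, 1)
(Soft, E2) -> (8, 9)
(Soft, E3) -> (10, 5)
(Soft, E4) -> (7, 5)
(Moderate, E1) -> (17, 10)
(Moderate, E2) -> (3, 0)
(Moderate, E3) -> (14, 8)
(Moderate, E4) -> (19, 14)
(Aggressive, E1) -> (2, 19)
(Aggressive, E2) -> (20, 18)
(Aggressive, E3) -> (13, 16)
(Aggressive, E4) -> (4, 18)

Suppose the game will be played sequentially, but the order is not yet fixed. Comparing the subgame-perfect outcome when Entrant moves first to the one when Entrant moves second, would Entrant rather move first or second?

If Incumbent leads: Entrant's best replies are Soft→E2, Moderate→E4, Aggressive→E1; Incumbent's induced payoffs 8, 19, 2; outcome (Moderate, E4), payoffs (19, 14).
If Entrant leads: Incumbent's best replies are E1→Moderate, E2→Aggressive, E3→Moderate, E4→Moderate; Entrant's induced payoffs 10, 18, 8, 14; outcome (Aggressive, E2), payoffs (20, 18).
Entrant gets 18 moving first and 14 moving second, so Entrant prefers to move first.

first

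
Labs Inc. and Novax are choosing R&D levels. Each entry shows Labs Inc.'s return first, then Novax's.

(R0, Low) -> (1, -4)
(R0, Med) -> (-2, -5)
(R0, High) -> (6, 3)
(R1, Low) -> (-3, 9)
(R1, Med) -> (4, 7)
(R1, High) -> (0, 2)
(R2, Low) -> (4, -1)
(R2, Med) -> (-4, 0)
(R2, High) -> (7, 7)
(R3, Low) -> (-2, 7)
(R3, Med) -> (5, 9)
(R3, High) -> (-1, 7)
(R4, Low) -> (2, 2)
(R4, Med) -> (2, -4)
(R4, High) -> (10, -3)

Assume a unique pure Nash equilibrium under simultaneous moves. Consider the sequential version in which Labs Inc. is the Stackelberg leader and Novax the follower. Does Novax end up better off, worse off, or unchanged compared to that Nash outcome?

Novax best-responds to each possible Labs Inc. move:
- R0 → Novax plays High (best of -4, -5, 3); Labs Inc. gets 6.
- R1 → Novax plays Low (best of 9, 7, 2); Labs Inc. gets -3.
- R2 → Novax plays High (best of -1, 0, 7); Labs Inc. gets 7.
- R3 → Novax plays Med (best of 7, 9, 7); Labs Inc. gets 5.
- R4 → Novax plays Low (best of 2, -4, -3); Labs Inc. gets 2.
Labs Inc.'s induced payoffs are 6, -3, 7, 5, 2, so Labs Inc. commits to R2. Subgame-perfect outcome: (R2, High) with payoffs (7, 7).
Now find the simultaneous Nash equilibrium.
Labs Inc.'s best replies: Low→R2; Med→R3; High→R4.
Novax's best replies: R0→High; R1→Low; R2→High; R3→Med; R4→Low.
Only (R3, Med) has each player best-responding; Nash payoffs (5, 9).
Novax earns 7 sequentially versus 9 at the Nash outcome: worse off.

worse off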